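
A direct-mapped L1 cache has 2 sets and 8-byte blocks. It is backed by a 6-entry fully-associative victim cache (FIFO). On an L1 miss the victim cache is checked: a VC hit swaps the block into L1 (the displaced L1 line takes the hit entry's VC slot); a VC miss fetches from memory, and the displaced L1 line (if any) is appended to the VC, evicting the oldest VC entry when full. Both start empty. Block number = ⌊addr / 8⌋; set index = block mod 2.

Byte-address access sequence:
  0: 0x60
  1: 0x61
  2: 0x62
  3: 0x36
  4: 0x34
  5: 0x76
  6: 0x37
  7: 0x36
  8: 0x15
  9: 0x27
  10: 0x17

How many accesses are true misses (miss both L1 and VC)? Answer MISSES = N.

#0 0x60→b12/s0 MISS; vc=[]
#1 0x61→b12/s0 L1-HIT; vc=[]
#2 0x62→b12/s0 L1-HIT; vc=[]
#3 0x36→b6/s0 MISS; vc=[12]
#4 0x34→b6/s0 L1-HIT; vc=[12]
#5 0x76→b14/s0 MISS; vc=[12,6]
#6 0x37→b6/s0 VC-HIT; vc=[12,14]
#7 0x36→b6/s0 L1-HIT; vc=[12,14]
#8 0x15→b2/s0 MISS; vc=[12,14,6]
#9 0x27→b4/s0 MISS; vc=[12,14,6,2]
#10 0x17→b2/s0 VC-HIT; vc=[12,14,6,4]

MISSES = 5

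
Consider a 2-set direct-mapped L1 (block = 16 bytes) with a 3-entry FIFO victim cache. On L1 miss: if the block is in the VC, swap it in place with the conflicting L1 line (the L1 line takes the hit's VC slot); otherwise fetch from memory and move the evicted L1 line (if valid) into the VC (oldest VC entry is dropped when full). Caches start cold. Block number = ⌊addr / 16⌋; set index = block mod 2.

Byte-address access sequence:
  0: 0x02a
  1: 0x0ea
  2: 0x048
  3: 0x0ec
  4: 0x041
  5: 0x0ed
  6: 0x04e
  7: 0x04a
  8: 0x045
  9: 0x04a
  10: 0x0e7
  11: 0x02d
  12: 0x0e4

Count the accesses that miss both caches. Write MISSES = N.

  [0] addr=0x2a blk=2 s=0: MISS | VC []
  [1] addr=0xea blk=14 s=0: MISS | VC [2]
  [2] addr=0x48 blk=4 s=0: MISS | VC [2, 14]
  [3] addr=0xec blk=14 s=0: VC-HIT | VC [2, 4]
  [4] addr=0x41 blk=4 s=0: VC-HIT | VC [2, 14]
  [5] addr=0xed blk=14 s=0: VC-HIT | VC [2, 4]
  [6] addr=0x4e blk=4 s=0: VC-HIT | VC [2, 14]
  [7] addr=0x4a blk=4 s=0: L1-HIT | VC [2, 14]
  [8] addr=0x45 blk=4 s=0: L1-HIT | VC [2, 14]
  [9] addr=0x4a blk=4 s=0: L1-HIT | VC [2, 14]
  [10] addr=0xe7 blk=14 s=0: VC-HIT | VC [2, 4]
  [11] addr=0x2d blk=2 s=0: VC-HIT | VC [14, 4]
  [12] addr=0xe4 blk=14 s=0: VC-HIT | VC [2, 4]

MISSES = 3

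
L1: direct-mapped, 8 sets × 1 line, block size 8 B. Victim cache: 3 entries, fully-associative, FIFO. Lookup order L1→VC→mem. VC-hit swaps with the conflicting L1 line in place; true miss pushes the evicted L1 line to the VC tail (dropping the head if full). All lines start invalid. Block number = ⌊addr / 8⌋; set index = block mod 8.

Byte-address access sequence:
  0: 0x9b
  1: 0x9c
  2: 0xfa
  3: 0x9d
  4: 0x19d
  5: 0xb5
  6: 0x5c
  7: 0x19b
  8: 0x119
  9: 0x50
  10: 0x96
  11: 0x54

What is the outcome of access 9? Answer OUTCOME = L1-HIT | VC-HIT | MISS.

OUTCOME = MISS

#0 0x9b→b19/s3 MISS; vc=[]
#1 0x9c→b19/s3 L1-HIT; vc=[]
#2 0xfa→b31/s7 MISS; vc=[]
#3 0x9d→b19/s3 L1-HIT; vc=[]
#4 0x19d→b51/s3 MISS; vc=[19]
#5 0xb5→b22/s6 MISS; vc=[19]
#6 0x5c→b11/s3 MISS; vc=[19,51]
#7 0x19b→b51/s3 VC-HIT; vc=[19,11]
#8 0x119→b35/s3 MISS; vc=[19,11,51]
#9 0x50→b10/s2 MISS; vc=[19,11,51]
#10 0x96→b18/s2 MISS; vc=[11,51,10]
#11 0x54→b10/s2 VC-HIT; vc=[11,51,18]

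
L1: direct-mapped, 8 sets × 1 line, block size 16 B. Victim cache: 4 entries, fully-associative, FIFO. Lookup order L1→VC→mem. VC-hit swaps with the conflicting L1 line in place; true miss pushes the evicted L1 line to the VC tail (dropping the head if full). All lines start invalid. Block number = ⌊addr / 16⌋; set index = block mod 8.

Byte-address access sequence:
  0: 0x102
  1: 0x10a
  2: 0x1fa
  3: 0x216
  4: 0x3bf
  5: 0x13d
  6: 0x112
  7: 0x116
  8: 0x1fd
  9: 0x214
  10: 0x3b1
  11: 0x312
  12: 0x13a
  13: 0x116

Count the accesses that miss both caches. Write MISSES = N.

MISSES = 7

  [0] addr=0x102 blk=16 s=0: MISS | VC []
  [1] addr=0x10a blk=16 s=0: L1-HIT | VC []
  [2] addr=0x1fa blk=31 s=7: MISS | VC []
  [3] addr=0x216 blk=33 s=1: MISS | VC []
  [4] addr=0x3bf blk=59 s=3: MISS | VC []
  [5] addr=0x13d blk=19 s=3: MISS | VC [59]
  [6] addr=0x112 blk=17 s=1: MISS | VC [59, 33]
  [7] addr=0x116 blk=17 s=1: L1-HIT | VC [59, 33]
  [8] addr=0x1fd blk=31 s=7: L1-HIT | VC [59, 33]
  [9] addr=0x214 blk=33 s=1: VC-HIT | VC [59, 17]
  [10] addr=0x3b1 blk=59 s=3: VC-HIT | VC [19, 17]
  [11] addr=0x312 blk=49 s=1: MISS | VC [19, 17, 33]
  [12] addr=0x13a blk=19 s=3: VC-HIT | VC [59, 17, 33]
  [13] addr=0x116 blk=17 s=1: VC-HIT | VC [59, 49, 33]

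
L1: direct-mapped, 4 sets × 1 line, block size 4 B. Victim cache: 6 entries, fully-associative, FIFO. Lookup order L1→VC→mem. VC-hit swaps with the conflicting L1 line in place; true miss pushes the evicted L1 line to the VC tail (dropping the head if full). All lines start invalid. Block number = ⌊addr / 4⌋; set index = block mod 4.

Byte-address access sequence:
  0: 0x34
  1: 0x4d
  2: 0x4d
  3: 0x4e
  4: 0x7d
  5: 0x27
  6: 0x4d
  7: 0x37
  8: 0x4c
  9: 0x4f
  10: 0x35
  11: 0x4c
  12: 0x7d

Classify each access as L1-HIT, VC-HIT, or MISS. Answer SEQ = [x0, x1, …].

SEQ = [MISS, MISS, L1-HIT, L1-HIT, MISS, MISS, VC-HIT, VC-HIT, L1-HIT, L1-HIT, L1-HIT, L1-HIT, VC-HIT]

#0 0x34→b13/s1 MISS; vc=[]
#1 0x4d→b19/s3 MISS; vc=[]
#2 0x4d→b19/s3 L1-HIT; vc=[]
#3 0x4e→b19/s3 L1-HIT; vc=[]
#4 0x7d→b31/s3 MISS; vc=[19]
#5 0x27→b9/s1 MISS; vc=[19,13]
#6 0x4d→b19/s3 VC-HIT; vc=[31,13]
#7 0x37→b13/s1 VC-HIT; vc=[31,9]
#8 0x4c→b19/s3 L1-HIT; vc=[31,9]
#9 0x4f→b19/s3 L1-HIT; vc=[31,9]
#10 0x35→b13/s1 L1-HIT; vc=[31,9]
#11 0x4c→b19/s3 L1-HIT; vc=[31,9]
#12 0x7d→b31/s3 VC-HIT; vc=[19,9]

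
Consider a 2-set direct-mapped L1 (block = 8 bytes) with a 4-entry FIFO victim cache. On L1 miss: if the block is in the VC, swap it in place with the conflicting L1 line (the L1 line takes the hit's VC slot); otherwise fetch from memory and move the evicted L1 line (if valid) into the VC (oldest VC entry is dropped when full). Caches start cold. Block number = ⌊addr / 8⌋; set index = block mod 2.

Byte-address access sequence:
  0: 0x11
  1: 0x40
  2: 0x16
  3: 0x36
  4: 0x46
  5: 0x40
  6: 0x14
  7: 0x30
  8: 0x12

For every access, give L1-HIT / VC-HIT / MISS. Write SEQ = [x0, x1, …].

SEQ = [MISS, MISS, VC-HIT, MISS, VC-HIT, L1-HIT, VC-HIT, VC-HIT, VC-HIT]

  [0] addr=0x11 blk=2 s=0: MISS | VC []
  [1] addr=0x40 blk=8 s=0: MISS | VC [2]
  [2] addr=0x16 blk=2 s=0: VC-HIT | VC [8]
  [3] addr=0x36 blk=6 s=0: MISS | VC [8, 2]
  [4] addr=0x46 blk=8 s=0: VC-HIT | VC [6, 2]
  [5] addr=0x40 blk=8 s=0: L1-HIT | VC [6, 2]
  [6] addr=0x14 blk=2 s=0: VC-HIT | VC [6, 8]
  [7] addr=0x30 blk=6 s=0: VC-HIT | VC [2, 8]
  [8] addr=0x12 blk=2 s=0: VC-HIT | VC [6, 8]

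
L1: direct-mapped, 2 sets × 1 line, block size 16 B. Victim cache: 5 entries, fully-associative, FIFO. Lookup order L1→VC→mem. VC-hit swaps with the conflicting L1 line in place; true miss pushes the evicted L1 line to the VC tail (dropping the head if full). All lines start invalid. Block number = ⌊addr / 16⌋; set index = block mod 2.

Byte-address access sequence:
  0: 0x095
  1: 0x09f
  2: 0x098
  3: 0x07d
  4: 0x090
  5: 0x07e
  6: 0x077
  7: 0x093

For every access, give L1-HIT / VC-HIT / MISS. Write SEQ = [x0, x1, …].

  [0] addr=0x95 blk=9 s=1: MISS | VC []
  [1] addr=0x9f blk=9 s=1: L1-HIT | VC []
  [2] addr=0x98 blk=9 s=1: L1-HIT | VC []
  [3] addr=0x7d blk=7 s=1: MISS | VC [9]
  [4] addr=0x90 blk=9 s=1: VC-HIT | VC [7]
  [5] addr=0x7e blk=7 s=1: VC-HIT | VC [9]
  [6] addr=0x77 blk=7 s=1: L1-HIT | VC [9]
  [7] addr=0x93 blk=9 s=1: VC-HIT | VC [7]

SEQ = [MISS, L1-HIT, L1-HIT, MISS, VC-HIT, VC-HIT, L1-HIT, VC-HIT]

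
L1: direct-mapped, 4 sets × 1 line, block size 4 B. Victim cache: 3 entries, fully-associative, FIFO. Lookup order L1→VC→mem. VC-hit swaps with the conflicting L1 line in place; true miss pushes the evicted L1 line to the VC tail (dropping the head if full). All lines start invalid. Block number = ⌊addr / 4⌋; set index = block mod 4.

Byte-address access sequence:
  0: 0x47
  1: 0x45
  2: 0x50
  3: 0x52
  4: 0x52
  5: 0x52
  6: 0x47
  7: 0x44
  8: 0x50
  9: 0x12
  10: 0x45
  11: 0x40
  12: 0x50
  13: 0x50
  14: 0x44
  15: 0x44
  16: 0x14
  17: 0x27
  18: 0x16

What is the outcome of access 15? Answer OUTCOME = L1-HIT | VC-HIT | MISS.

  [0] addr=0x47 blk=17 s=1: MISS | VC []
  [1] addr=0x45 blk=17 s=1: L1-HIT | VC []
  [2] addr=0x50 blk=20 s=0: MISS | VC []
  [3] addr=0x52 blk=20 s=0: L1-HIT | VC []
  [4] addr=0x52 blk=20 s=0: L1-HIT | VC []
  [5] addr=0x52 blk=20 s=0: L1-HIT | VC []
  [6] addr=0x47 blk=17 s=1: L1-HIT | VC []
  [7] addr=0x44 blk=17 s=1: L1-HIT | VC []
  [8] addr=0x50 blk=20 s=0: L1-HIT | VC []
  [9] addr=0x12 blk=4 s=0: MISS | VC [20]
  [10] addr=0x45 blk=17 s=1: L1-HIT | VC [20]
  [11] addr=0x40 blk=16 s=0: MISS | VC [20, 4]
  [12] addr=0x50 blk=20 s=0: VC-HIT | VC [16, 4]
  [13] addr=0x50 blk=20 s=0: L1-HIT | VC [16, 4]
  [14] addr=0x44 blk=17 s=1: L1-HIT | VC [16, 4]
  [15] addr=0x44 blk=17 s=1: L1-HIT | VC [16, 4]
  [16] addr=0x14 blk=5 s=1: MISS | VC [16, 4, 17]
  [17] addr=0x27 blk=9 s=1: MISS | VC [4, 17, 5]
  [18] addr=0x16 blk=5 s=1: VC-HIT | VC [4, 17, 9]

OUTCOME = L1-HIT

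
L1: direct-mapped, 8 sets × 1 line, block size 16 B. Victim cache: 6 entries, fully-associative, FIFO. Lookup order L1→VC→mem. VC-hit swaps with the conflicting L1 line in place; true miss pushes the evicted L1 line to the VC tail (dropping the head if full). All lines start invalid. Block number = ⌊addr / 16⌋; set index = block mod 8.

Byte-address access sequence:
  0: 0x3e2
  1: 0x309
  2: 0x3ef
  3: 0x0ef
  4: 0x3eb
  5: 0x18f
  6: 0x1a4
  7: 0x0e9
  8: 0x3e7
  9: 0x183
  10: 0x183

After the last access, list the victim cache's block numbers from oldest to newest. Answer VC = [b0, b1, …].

VC = [14, 48]

0: 0x3e2 (blk 62, set 6) → MISS  vc=[]
1: 0x309 (blk 48, set 0) → MISS  vc=[]
2: 0x3ef (blk 62, set 6) → L1-HIT  vc=[]
3: 0xef (blk 14, set 6) → MISS  vc=[62]
4: 0x3eb (blk 62, set 6) → VC-HIT  vc=[14]
5: 0x18f (blk 24, set 0) → MISS  vc=[14, 48]
6: 0x1a4 (blk 26, set 2) → MISS  vc=[14, 48]
7: 0xe9 (blk 14, set 6) → VC-HIT  vc=[62, 48]
8: 0x3e7 (blk 62, set 6) → VC-HIT  vc=[14, 48]
9: 0x183 (blk 24, set 0) → L1-HIT  vc=[14, 48]
10: 0x183 (blk 24, set 0) → L1-HIT  vc=[14, 48]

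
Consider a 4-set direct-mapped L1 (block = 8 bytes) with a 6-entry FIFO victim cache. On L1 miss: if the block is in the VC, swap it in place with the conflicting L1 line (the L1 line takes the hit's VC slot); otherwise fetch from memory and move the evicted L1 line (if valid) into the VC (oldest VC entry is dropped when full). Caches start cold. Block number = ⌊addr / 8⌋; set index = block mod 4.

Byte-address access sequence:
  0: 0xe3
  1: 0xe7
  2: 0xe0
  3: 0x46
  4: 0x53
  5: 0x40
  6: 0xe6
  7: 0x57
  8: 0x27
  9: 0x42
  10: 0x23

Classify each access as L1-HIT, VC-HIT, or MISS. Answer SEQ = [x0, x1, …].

SEQ = [MISS, L1-HIT, L1-HIT, MISS, MISS, L1-HIT, VC-HIT, L1-HIT, MISS, VC-HIT, VC-HIT]

0: 0xe3 (blk 28, set 0) → MISS  vc=[]
1: 0xe7 (blk 28, set 0) → L1-HIT  vc=[]
2: 0xe0 (blk 28, set 0) → L1-HIT  vc=[]
3: 0x46 (blk 8, set 0) → MISS  vc=[28]
4: 0x53 (blk 10, set 2) → MISS  vc=[28]
5: 0x40 (blk 8, set 0) → L1-HIT  vc=[28]
6: 0xe6 (blk 28, set 0) → VC-HIT  vc=[8]
7: 0x57 (blk 10, set 2) → L1-HIT  vc=[8]
8: 0x27 (blk 4, set 0) → MISS  vc=[8, 28]
9: 0x42 (blk 8, set 0) → VC-HIT  vc=[4, 28]
10: 0x23 (blk 4, set 0) → VC-HIT  vc=[8, 28]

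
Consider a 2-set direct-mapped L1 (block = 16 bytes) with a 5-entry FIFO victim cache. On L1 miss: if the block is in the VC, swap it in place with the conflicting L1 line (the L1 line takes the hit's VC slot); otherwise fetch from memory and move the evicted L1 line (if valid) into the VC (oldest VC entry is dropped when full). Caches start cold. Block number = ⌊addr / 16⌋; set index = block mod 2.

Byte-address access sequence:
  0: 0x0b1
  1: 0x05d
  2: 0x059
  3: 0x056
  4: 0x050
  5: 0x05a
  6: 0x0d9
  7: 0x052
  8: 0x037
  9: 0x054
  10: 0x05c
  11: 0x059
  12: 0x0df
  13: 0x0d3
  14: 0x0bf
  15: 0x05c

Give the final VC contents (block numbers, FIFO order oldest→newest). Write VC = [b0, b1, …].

0: 0xb1 (blk 11, set 1) → MISS  vc=[]
1: 0x5d (blk 5, set 1) → MISS  vc=[11]
2: 0x59 (blk 5, set 1) → L1-HIT  vc=[11]
3: 0x56 (blk 5, set 1) → L1-HIT  vc=[11]
4: 0x50 (blk 5, set 1) → L1-HIT  vc=[11]
5: 0x5a (blk 5, set 1) → L1-HIT  vc=[11]
6: 0xd9 (blk 13, set 1) → MISS  vc=[11, 5]
7: 0x52 (blk 5, set 1) → VC-HIT  vc=[11, 13]
8: 0x37 (blk 3, set 1) → MISS  vc=[11, 13, 5]
9: 0x54 (blk 5, set 1) → VC-HIT  vc=[11, 13, 3]
10: 0x5c (blk 5, set 1) → L1-HIT  vc=[11, 13, 3]
11: 0x59 (blk 5, set 1) → L1-HIT  vc=[11, 13, 3]
12: 0xdf (blk 13, set 1) → VC-HIT  vc=[11, 5, 3]
13: 0xd3 (blk 13, set 1) → L1-HIT  vc=[11, 5, 3]
14: 0xbf (blk 11, set 1) → VC-HIT  vc=[13, 5, 3]
15: 0x5c (blk 5, set 1) → VC-HIT  vc=[13, 11, 3]

VC = [13, 11, 3]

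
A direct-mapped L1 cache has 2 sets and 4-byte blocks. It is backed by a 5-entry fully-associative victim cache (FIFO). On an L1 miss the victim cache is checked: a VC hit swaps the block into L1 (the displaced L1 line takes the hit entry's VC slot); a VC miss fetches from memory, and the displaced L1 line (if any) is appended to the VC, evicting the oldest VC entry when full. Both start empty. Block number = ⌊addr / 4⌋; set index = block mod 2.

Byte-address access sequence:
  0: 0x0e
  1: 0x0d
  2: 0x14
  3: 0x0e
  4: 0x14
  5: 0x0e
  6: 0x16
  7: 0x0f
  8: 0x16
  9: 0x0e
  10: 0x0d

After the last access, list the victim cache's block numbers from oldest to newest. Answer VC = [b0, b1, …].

VC = [5]

#0 0xe→b3/s1 MISS; vc=[]
#1 0xd→b3/s1 L1-HIT; vc=[]
#2 0x14→b5/s1 MISS; vc=[3]
#3 0xe→b3/s1 VC-HIT; vc=[5]
#4 0x14→b5/s1 VC-HIT; vc=[3]
#5 0xe→b3/s1 VC-HIT; vc=[5]
#6 0x16→b5/s1 VC-HIT; vc=[3]
#7 0xf→b3/s1 VC-HIT; vc=[5]
#8 0x16→b5/s1 VC-HIT; vc=[3]
#9 0xe→b3/s1 VC-HIT; vc=[5]
#10 0xd→b3/s1 L1-HIT; vc=[5]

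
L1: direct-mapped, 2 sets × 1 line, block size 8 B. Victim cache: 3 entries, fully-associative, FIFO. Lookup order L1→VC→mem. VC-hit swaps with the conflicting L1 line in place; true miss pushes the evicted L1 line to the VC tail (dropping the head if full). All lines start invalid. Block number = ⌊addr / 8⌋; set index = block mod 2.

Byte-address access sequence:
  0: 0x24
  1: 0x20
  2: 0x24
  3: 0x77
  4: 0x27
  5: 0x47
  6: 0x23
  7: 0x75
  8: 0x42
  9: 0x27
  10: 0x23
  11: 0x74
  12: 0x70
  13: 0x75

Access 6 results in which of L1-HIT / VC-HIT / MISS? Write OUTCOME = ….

0: 0x24 (blk 4, set 0) → MISS  vc=[]
1: 0x20 (blk 4, set 0) → L1-HIT  vc=[]
2: 0x24 (blk 4, set 0) → L1-HIT  vc=[]
3: 0x77 (blk 14, set 0) → MISS  vc=[4]
4: 0x27 (blk 4, set 0) → VC-HIT  vc=[14]
5: 0x47 (blk 8, set 0) → MISS  vc=[14, 4]
6: 0x23 (blk 4, set 0) → VC-HIT  vc=[14, 8]
7: 0x75 (blk 14, set 0) → VC-HIT  vc=[4, 8]
8: 0x42 (blk 8, set 0) → VC-HIT  vc=[4, 14]
9: 0x27 (blk 4, set 0) → VC-HIT  vc=[8, 14]
10: 0x23 (blk 4, set 0) → L1-HIT  vc=[8, 14]
11: 0x74 (blk 14, set 0) → VC-HIT  vc=[8, 4]
12: 0x70 (blk 14, set 0) → L1-HIT  vc=[8, 4]
13: 0x75 (blk 14, set 0) → L1-HIT  vc=[8, 4]

OUTCOME = VC-HIT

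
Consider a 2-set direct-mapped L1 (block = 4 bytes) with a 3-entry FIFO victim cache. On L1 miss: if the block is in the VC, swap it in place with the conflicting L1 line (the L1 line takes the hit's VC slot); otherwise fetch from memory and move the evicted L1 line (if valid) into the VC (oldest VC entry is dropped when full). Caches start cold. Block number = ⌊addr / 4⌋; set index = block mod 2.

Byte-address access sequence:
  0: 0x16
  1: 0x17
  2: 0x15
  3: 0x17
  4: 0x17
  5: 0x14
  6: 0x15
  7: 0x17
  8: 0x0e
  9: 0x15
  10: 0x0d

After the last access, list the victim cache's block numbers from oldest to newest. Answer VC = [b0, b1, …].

0: 0x16 (blk 5, set 1) → MISS  vc=[]
1: 0x17 (blk 5, set 1) → L1-HIT  vc=[]
2: 0x15 (blk 5, set 1) → L1-HIT  vc=[]
3: 0x17 (blk 5, set 1) → L1-HIT  vc=[]
4: 0x17 (blk 5, set 1) → L1-HIT  vc=[]
5: 0x14 (blk 5, set 1) → L1-HIT  vc=[]
6: 0x15 (blk 5, set 1) → L1-HIT  vc=[]
7: 0x17 (blk 5, set 1) → L1-HIT  vc=[]
8: 0xe (blk 3, set 1) → MISS  vc=[5]
9: 0x15 (blk 5, set 1) → VC-HIT  vc=[3]
10: 0xd (blk 3, set 1) → VC-HIT  vc=[5]

VC = [5]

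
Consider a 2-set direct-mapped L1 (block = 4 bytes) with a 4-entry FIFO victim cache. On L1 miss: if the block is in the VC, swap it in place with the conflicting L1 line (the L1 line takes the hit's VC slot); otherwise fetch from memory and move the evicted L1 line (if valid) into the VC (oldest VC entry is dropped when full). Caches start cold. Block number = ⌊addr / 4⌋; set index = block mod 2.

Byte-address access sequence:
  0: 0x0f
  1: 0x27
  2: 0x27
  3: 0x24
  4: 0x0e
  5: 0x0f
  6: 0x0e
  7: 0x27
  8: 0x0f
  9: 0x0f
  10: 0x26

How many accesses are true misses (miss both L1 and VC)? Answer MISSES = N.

0: 0xf (blk 3, set 1) → MISS  vc=[]
1: 0x27 (blk 9, set 1) → MISS  vc=[3]
2: 0x27 (blk 9, set 1) → L1-HIT  vc=[3]
3: 0x24 (blk 9, set 1) → L1-HIT  vc=[3]
4: 0xe (blk 3, set 1) → VC-HIT  vc=[9]
5: 0xf (blk 3, set 1) → L1-HIT  vc=[9]
6: 0xe (blk 3, set 1) → L1-HIT  vc=[9]
7: 0x27 (blk 9, set 1) → VC-HIT  vc=[3]
8: 0xf (blk 3, set 1) → VC-HIT  vc=[9]
9: 0xf (blk 3, set 1) → L1-HIT  vc=[9]
10: 0x26 (blk 9, set 1) → VC-HIT  vc=[3]

MISSES = 2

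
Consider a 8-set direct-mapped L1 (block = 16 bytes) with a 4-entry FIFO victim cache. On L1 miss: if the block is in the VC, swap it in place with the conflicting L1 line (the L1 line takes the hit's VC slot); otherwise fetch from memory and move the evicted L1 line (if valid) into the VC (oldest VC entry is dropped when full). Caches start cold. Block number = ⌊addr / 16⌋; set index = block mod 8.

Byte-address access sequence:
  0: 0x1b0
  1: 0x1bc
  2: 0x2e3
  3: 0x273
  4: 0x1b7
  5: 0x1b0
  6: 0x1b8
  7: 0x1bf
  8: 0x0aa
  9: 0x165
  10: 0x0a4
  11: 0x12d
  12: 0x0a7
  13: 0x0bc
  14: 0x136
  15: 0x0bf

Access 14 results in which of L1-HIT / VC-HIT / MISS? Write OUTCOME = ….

OUTCOME = MISS

#0 0x1b0→b27/s3 MISS; vc=[]
#1 0x1bc→b27/s3 L1-HIT; vc=[]
#2 0x2e3→b46/s6 MISS; vc=[]
#3 0x273→b39/s7 MISS; vc=[]
#4 0x1b7→b27/s3 L1-HIT; vc=[]
#5 0x1b0→b27/s3 L1-HIT; vc=[]
#6 0x1b8→b27/s3 L1-HIT; vc=[]
#7 0x1bf→b27/s3 L1-HIT; vc=[]
#8 0xaa→b10/s2 MISS; vc=[]
#9 0x165→b22/s6 MISS; vc=[46]
#10 0xa4→b10/s2 L1-HIT; vc=[46]
#11 0x12d→b18/s2 MISS; vc=[46,10]
#12 0xa7→b10/s2 VC-HIT; vc=[46,18]
#13 0xbc→b11/s3 MISS; vc=[46,18,27]
#14 0x136→b19/s3 MISS; vc=[46,18,27,11]
#15 0xbf→b11/s3 VC-HIT; vc=[46,18,27,19]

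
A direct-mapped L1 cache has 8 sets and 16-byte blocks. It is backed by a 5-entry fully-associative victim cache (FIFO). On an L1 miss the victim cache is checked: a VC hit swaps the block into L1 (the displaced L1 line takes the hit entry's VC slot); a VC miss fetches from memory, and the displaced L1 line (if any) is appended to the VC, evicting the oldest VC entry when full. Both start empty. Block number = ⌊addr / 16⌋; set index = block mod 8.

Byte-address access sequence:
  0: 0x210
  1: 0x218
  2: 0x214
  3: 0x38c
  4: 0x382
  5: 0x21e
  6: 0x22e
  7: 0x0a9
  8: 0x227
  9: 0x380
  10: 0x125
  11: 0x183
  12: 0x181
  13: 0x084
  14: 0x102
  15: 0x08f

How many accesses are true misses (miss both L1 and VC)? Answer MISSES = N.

MISSES = 8

#0 0x210→b33/s1 MISS; vc=[]
#1 0x218→b33/s1 L1-HIT; vc=[]
#2 0x214→b33/s1 L1-HIT; vc=[]
#3 0x38c→b56/s0 MISS; vc=[]
#4 0x382→b56/s0 L1-HIT; vc=[]
#5 0x21e→b33/s1 L1-HIT; vc=[]
#6 0x22e→b34/s2 MISS; vc=[]
#7 0xa9→b10/s2 MISS; vc=[34]
#8 0x227→b34/s2 VC-HIT; vc=[10]
#9 0x380→b56/s0 L1-HIT; vc=[10]
#10 0x125→b18/s2 MISS; vc=[10,34]
#11 0x183→b24/s0 MISS; vc=[10,34,56]
#12 0x181→b24/s0 L1-HIT; vc=[10,34,56]
#13 0x84→b8/s0 MISS; vc=[10,34,56,24]
#14 0x102→b16/s0 MISS; vc=[10,34,56,24,8]
#15 0x8f→b8/s0 VC-HIT; vc=[10,34,56,24,16]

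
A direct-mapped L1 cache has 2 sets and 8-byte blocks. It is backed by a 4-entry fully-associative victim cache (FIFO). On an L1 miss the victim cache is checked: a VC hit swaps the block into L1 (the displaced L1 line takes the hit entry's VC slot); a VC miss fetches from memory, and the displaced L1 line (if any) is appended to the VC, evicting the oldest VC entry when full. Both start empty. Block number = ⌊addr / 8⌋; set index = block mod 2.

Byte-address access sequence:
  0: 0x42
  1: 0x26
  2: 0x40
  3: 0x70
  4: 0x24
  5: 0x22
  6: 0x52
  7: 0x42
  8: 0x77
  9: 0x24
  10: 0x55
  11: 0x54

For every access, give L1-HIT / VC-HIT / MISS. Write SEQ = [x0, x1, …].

  [0] addr=0x42 blk=8 s=0: MISS | VC []
  [1] addr=0x26 blk=4 s=0: MISS | VC [8]
  [2] addr=0x40 blk=8 s=0: VC-HIT | VC [4]
  [3] addr=0x70 blk=14 s=0: MISS | VC [4, 8]
  [4] addr=0x24 blk=4 s=0: VC-HIT | VC [14, 8]
  [5] addr=0x22 blk=4 s=0: L1-HIT | VC [14, 8]
  [6] addr=0x52 blk=10 s=0: MISS | VC [14, 8, 4]
  [7] addr=0x42 blk=8 s=0: VC-HIT | VC [14, 10, 4]
  [8] addr=0x77 blk=14 s=0: VC-HIT | VC [8, 10, 4]
  [9] addr=0x24 blk=4 s=0: VC-HIT | VC [8, 10, 14]
  [10] addr=0x55 blk=10 s=0: VC-HIT | VC [8, 4, 14]
  [11] addr=0x54 blk=10 s=0: L1-HIT | VC [8, 4, 14]

SEQ = [MISS, MISS, VC-HIT, MISS, VC-HIT, L1-HIT, MISS, VC-HIT, VC-HIT, VC-HIT, VC-HIT, L1-HIT]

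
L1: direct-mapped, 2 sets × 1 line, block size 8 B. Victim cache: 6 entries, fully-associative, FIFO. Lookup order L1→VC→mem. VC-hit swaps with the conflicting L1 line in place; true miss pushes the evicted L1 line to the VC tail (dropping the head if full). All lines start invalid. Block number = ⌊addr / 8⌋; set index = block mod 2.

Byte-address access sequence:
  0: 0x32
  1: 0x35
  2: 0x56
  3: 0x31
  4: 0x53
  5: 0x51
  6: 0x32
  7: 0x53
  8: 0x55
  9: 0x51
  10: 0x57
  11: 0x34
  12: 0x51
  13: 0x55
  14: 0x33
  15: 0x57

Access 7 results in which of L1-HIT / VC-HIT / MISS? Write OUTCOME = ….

0: 0x32 (blk 6, set 0) → MISS  vc=[]
1: 0x35 (blk 6, set 0) → L1-HIT  vc=[]
2: 0x56 (blk 10, set 0) → MISS  vc=[6]
3: 0x31 (blk 6, set 0) → VC-HIT  vc=[10]
4: 0x53 (blk 10, set 0) → VC-HIT  vc=[6]
5: 0x51 (blk 10, set 0) → L1-HIT  vc=[6]
6: 0x32 (blk 6, set 0) → VC-HIT  vc=[10]
7: 0x53 (blk 10, set 0) → VC-HIT  vc=[6]
8: 0x55 (blk 10, set 0) → L1-HIT  vc=[6]
9: 0x51 (blk 10, set 0) → L1-HIT  vc=[6]
10: 0x57 (blk 10, set 0) → L1-HIT  vc=[6]
11: 0x34 (blk 6, set 0) → VC-HIT  vc=[10]
12: 0x51 (blk 10, set 0) → VC-HIT  vc=[6]
13: 0x55 (blk 10, set 0) → L1-HIT  vc=[6]
14: 0x33 (blk 6, set 0) → VC-HIT  vc=[10]
15: 0x57 (blk 10, set 0) → VC-HIT  vc=[6]

OUTCOME = VC-HIT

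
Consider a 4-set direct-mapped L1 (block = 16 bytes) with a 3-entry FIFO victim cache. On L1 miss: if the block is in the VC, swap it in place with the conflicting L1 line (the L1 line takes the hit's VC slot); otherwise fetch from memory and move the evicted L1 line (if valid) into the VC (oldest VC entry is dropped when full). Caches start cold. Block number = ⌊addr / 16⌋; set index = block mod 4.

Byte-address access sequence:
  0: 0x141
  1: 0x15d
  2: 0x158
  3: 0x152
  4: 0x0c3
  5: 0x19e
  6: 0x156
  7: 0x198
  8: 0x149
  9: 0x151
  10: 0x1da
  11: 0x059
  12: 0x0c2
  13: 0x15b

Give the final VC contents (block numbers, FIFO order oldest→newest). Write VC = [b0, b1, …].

  [0] addr=0x141 blk=20 s=0: MISS | VC []
  [1] addr=0x15d blk=21 s=1: MISS | VC []
  [2] addr=0x158 blk=21 s=1: L1-HIT | VC []
  [3] addr=0x152 blk=21 s=1: L1-HIT | VC []
  [4] addr=0xc3 blk=12 s=0: MISS | VC [20]
  [5] addr=0x19e blk=25 s=1: MISS | VC [20, 21]
  [6] addr=0x156 blk=21 s=1: VC-HIT | VC [20, 25]
  [7] addr=0x198 blk=25 s=1: VC-HIT | VC [20, 21]
  [8] addr=0x149 blk=20 s=0: VC-HIT | VC [12, 21]
  [9] addr=0x151 blk=21 s=1: VC-HIT | VC [12, 25]
  [10] addr=0x1da blk=29 s=1: MISS | VC [12, 25, 21]
  [11] addr=0x59 blk=5 s=1: MISS | VC [25, 21, 29]
  [12] addr=0xc2 blk=12 s=0: MISS | VC [21, 29, 20]
  [13] addr=0x15b blk=21 s=1: VC-HIT | VC [5, 29, 20]

VC = [5, 29, 20]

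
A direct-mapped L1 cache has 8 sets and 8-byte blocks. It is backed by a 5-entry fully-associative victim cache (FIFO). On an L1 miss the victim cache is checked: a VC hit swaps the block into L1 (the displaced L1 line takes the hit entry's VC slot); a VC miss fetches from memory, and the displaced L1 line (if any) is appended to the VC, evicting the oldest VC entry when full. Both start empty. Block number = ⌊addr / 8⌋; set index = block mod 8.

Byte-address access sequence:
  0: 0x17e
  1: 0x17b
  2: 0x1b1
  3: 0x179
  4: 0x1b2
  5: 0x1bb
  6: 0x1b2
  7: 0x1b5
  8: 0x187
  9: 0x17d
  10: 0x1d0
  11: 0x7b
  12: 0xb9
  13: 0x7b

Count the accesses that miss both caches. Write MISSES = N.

0: 0x17e (blk 47, set 7) → MISS  vc=[]
1: 0x17b (blk 47, set 7) → L1-HIT  vc=[]
2: 0x1b1 (blk 54, set 6) → MISS  vc=[]
3: 0x179 (blk 47, set 7) → L1-HIT  vc=[]
4: 0x1b2 (blk 54, set 6) → L1-HIT  vc=[]
5: 0x1bb (blk 55, set 7) → MISS  vc=[47]
6: 0x1b2 (blk 54, set 6) → L1-HIT  vc=[47]
7: 0x1b5 (blk 54, set 6) → L1-HIT  vc=[47]
8: 0x187 (blk 48, set 0) → MISS  vc=[47]
9: 0x17d (blk 47, set 7) → VC-HIT  vc=[55]
10: 0x1d0 (blk 58, set 2) → MISS  vc=[55]
11: 0x7b (blk 15, set 7) → MISS  vc=[55, 47]
12: 0xb9 (blk 23, set 7) → MISS  vc=[55, 47, 15]
13: 0x7b (blk 15, set 7) → VC-HIT  vc=[55, 47, 23]

MISSES = 7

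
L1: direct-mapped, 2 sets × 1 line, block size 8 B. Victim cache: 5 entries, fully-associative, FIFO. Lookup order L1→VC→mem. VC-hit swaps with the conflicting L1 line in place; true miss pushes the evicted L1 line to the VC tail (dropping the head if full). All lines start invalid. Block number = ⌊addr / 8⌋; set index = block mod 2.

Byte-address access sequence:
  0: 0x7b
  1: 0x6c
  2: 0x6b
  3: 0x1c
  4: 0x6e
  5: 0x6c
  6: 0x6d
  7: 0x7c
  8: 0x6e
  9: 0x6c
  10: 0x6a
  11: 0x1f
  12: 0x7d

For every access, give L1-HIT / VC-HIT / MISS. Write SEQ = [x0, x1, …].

SEQ = [MISS, MISS, L1-HIT, MISS, VC-HIT, L1-HIT, L1-HIT, VC-HIT, VC-HIT, L1-HIT, L1-HIT, VC-HIT, VC-HIT]

0: 0x7b (blk 15, set 1) → MISS  vc=[]
1: 0x6c (blk 13, set 1) → MISS  vc=[15]
2: 0x6b (blk 13, set 1) → L1-HIT  vc=[15]
3: 0x1c (blk 3, set 1) → MISS  vc=[15, 13]
4: 0x6e (blk 13, set 1) → VC-HIT  vc=[15, 3]
5: 0x6c (blk 13, set 1) → L1-HIT  vc=[15, 3]
6: 0x6d (blk 13, set 1) → L1-HIT  vc=[15, 3]
7: 0x7c (blk 15, set 1) → VC-HIT  vc=[13, 3]
8: 0x6e (blk 13, set 1) → VC-HIT  vc=[15, 3]
9: 0x6c (blk 13, set 1) → L1-HIT  vc=[15, 3]
10: 0x6a (blk 13, set 1) → L1-HIT  vc=[15, 3]
11: 0x1f (blk 3, set 1) → VC-HIT  vc=[15, 13]
12: 0x7d (blk 15, set 1) → VC-HIT  vc=[3, 13]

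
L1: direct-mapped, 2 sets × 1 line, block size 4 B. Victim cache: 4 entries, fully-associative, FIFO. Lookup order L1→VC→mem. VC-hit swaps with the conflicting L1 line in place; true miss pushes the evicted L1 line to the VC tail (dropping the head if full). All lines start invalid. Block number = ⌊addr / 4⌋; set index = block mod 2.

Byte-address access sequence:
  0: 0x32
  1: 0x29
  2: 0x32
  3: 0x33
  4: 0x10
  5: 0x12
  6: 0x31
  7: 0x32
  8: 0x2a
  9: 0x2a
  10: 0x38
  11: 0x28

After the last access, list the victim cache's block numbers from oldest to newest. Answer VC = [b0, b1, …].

#0 0x32→b12/s0 MISS; vc=[]
#1 0x29→b10/s0 MISS; vc=[12]
#2 0x32→b12/s0 VC-HIT; vc=[10]
#3 0x33→b12/s0 L1-HIT; vc=[10]
#4 0x10→b4/s0 MISS; vc=[10,12]
#5 0x12→b4/s0 L1-HIT; vc=[10,12]
#6 0x31→b12/s0 VC-HIT; vc=[10,4]
#7 0x32→b12/s0 L1-HIT; vc=[10,4]
#8 0x2a→b10/s0 VC-HIT; vc=[12,4]
#9 0x2a→b10/s0 L1-HIT; vc=[12,4]
#10 0x38→b14/s0 MISS; vc=[12,4,10]
#11 0x28→b10/s0 VC-HIT; vc=[12,4,14]

VC = [12, 4, 14]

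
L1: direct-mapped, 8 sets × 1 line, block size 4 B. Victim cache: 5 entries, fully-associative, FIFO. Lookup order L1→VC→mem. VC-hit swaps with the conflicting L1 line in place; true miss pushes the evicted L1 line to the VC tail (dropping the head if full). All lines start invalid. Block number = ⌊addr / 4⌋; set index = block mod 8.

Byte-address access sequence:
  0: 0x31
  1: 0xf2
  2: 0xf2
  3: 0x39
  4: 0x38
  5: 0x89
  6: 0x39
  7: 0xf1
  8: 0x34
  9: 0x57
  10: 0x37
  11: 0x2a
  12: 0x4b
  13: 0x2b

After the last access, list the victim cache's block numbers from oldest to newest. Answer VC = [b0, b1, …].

#0 0x31→b12/s4 MISS; vc=[]
#1 0xf2→b60/s4 MISS; vc=[12]
#2 0xf2→b60/s4 L1-HIT; vc=[12]
#3 0x39→b14/s6 MISS; vc=[12]
#4 0x38→b14/s6 L1-HIT; vc=[12]
#5 0x89→b34/s2 MISS; vc=[12]
#6 0x39→b14/s6 L1-HIT; vc=[12]
#7 0xf1→b60/s4 L1-HIT; vc=[12]
#8 0x34→b13/s5 MISS; vc=[12]
#9 0x57→b21/s5 MISS; vc=[12,13]
#10 0x37→b13/s5 VC-HIT; vc=[12,21]
#11 0x2a→b10/s2 MISS; vc=[12,21,34]
#12 0x4b→b18/s2 MISS; vc=[12,21,34,10]
#13 0x2b→b10/s2 VC-HIT; vc=[12,21,34,18]

VC = [12, 21, 34, 18]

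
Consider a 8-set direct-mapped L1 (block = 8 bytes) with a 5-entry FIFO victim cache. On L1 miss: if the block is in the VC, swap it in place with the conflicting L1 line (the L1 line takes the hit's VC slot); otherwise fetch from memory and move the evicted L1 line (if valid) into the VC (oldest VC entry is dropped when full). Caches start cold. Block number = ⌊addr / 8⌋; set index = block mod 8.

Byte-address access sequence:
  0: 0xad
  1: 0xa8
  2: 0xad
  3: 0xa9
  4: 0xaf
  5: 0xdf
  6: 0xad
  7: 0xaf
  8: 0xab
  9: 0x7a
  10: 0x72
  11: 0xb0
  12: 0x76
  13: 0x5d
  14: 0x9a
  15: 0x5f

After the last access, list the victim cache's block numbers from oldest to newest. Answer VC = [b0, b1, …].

VC = [22, 27, 19]

  [0] addr=0xad blk=21 s=5: MISS | VC []
  [1] addr=0xa8 blk=21 s=5: L1-HIT | VC []
  [2] addr=0xad blk=21 s=5: L1-HIT | VC []
  [3] addr=0xa9 blk=21 s=5: L1-HIT | VC []
  [4] addr=0xaf blk=21 s=5: L1-HIT | VC []
  [5] addr=0xdf blk=27 s=3: MISS | VC []
  [6] addr=0xad blk=21 s=5: L1-HIT | VC []
  [7] addr=0xaf blk=21 s=5: L1-HIT | VC []
  [8] addr=0xab blk=21 s=5: L1-HIT | VC []
  [9] addr=0x7a blk=15 s=7: MISS | VC []
  [10] addr=0x72 blk=14 s=6: MISS | VC []
  [11] addr=0xb0 blk=22 s=6: MISS | VC [14]
  [12] addr=0x76 blk=14 s=6: VC-HIT | VC [22]
  [13] addr=0x5d blk=11 s=3: MISS | VC [22, 27]
  [14] addr=0x9a blk=19 s=3: MISS | VC [22, 27, 11]
  [15] addr=0x5f blk=11 s=3: VC-HIT | VC [22, 27, 19]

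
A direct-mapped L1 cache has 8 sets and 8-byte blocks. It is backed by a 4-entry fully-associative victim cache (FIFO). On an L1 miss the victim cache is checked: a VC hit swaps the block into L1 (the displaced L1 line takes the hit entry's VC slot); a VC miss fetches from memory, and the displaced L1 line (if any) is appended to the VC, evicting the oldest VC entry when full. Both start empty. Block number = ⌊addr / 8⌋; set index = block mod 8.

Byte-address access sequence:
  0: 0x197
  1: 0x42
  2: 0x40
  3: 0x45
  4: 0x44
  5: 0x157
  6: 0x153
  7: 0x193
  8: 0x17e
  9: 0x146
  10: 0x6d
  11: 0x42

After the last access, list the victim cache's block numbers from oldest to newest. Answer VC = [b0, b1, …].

VC = [42, 40]

#0 0x197→b50/s2 MISS; vc=[]
#1 0x42→b8/s0 MISS; vc=[]
#2 0x40→b8/s0 L1-HIT; vc=[]
#3 0x45→b8/s0 L1-HIT; vc=[]
#4 0x44→b8/s0 L1-HIT; vc=[]
#5 0x157→b42/s2 MISS; vc=[50]
#6 0x153→b42/s2 L1-HIT; vc=[50]
#7 0x193→b50/s2 VC-HIT; vc=[42]
#8 0x17e→b47/s7 MISS; vc=[42]
#9 0x146→b40/s0 MISS; vc=[42,8]
#10 0x6d→b13/s5 MISS; vc=[42,8]
#11 0x42→b8/s0 VC-HIT; vc=[42,40]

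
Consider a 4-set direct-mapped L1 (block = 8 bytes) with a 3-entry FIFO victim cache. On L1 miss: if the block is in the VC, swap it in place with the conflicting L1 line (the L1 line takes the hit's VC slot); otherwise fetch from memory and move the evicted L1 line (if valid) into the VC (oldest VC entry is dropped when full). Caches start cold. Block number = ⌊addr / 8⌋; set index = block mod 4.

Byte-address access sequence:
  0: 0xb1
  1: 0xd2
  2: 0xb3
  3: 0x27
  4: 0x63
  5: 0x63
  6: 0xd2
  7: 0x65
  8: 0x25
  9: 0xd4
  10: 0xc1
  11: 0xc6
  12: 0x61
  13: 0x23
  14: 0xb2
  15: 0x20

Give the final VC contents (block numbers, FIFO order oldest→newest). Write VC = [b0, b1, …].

#0 0xb1→b22/s2 MISS; vc=[]
#1 0xd2→b26/s2 MISS; vc=[22]
#2 0xb3→b22/s2 VC-HIT; vc=[26]
#3 0x27→b4/s0 MISS; vc=[26]
#4 0x63→b12/s0 MISS; vc=[26,4]
#5 0x63→b12/s0 L1-HIT; vc=[26,4]
#6 0xd2→b26/s2 VC-HIT; vc=[22,4]
#7 0x65→b12/s0 L1-HIT; vc=[22,4]
#8 0x25→b4/s0 VC-HIT; vc=[22,12]
#9 0xd4→b26/s2 L1-HIT; vc=[22,12]
#10 0xc1→b24/s0 MISS; vc=[22,12,4]
#11 0xc6→b24/s0 L1-HIT; vc=[22,12,4]
#12 0x61→b12/s0 VC-HIT; vc=[22,24,4]
#13 0x23→b4/s0 VC-HIT; vc=[22,24,12]
#14 0xb2→b22/s2 VC-HIT; vc=[26,24,12]
#15 0x20→b4/s0 L1-HIT; vc=[26,24,12]

VC = [26, 24, 12]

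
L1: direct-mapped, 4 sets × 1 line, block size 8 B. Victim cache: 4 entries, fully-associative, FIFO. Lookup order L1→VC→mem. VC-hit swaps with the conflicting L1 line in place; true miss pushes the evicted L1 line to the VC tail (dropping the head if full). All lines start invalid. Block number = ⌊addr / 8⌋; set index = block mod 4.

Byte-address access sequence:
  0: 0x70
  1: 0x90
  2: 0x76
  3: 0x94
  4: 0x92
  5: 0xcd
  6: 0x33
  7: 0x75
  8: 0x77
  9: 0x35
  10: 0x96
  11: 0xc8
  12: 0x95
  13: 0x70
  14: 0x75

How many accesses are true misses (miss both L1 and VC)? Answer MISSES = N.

MISSES = 4

#0 0x70→b14/s2 MISS; vc=[]
#1 0x90→b18/s2 MISS; vc=[14]
#2 0x76→b14/s2 VC-HIT; vc=[18]
#3 0x94→b18/s2 VC-HIT; vc=[14]
#4 0x92→b18/s2 L1-HIT; vc=[14]
#5 0xcd→b25/s1 MISS; vc=[14]
#6 0x33→b6/s2 MISS; vc=[14,18]
#7 0x75→b14/s2 VC-HIT; vc=[6,18]
#8 0x77→b14/s2 L1-HIT; vc=[6,18]
#9 0x35→b6/s2 VC-HIT; vc=[14,18]
#10 0x96→b18/s2 VC-HIT; vc=[14,6]
#11 0xc8→b25/s1 L1-HIT; vc=[14,6]
#12 0x95→b18/s2 L1-HIT; vc=[14,6]
#13 0x70→b14/s2 VC-HIT; vc=[18,6]
#14 0x75→b14/s2 L1-HIT; vc=[18,6]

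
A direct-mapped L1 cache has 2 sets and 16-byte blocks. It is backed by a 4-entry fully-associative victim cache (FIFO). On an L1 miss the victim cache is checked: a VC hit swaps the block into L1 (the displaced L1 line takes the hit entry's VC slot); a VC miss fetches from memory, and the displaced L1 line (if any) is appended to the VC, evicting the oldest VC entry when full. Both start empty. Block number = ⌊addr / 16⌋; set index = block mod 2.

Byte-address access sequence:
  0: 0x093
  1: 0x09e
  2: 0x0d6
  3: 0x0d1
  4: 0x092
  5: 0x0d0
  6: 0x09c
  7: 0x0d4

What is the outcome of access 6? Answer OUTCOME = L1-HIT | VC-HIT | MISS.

OUTCOME = VC-HIT

#0 0x93→b9/s1 MISS; vc=[]
#1 0x9e→b9/s1 L1-HIT; vc=[]
#2 0xd6→b13/s1 MISS; vc=[9]
#3 0xd1→b13/s1 L1-HIT; vc=[9]
#4 0x92→b9/s1 VC-HIT; vc=[13]
#5 0xd0→b13/s1 VC-HIT; vc=[9]
#6 0x9c→b9/s1 VC-HIT; vc=[13]
#7 0xd4→b13/s1 VC-HIT; vc=[9]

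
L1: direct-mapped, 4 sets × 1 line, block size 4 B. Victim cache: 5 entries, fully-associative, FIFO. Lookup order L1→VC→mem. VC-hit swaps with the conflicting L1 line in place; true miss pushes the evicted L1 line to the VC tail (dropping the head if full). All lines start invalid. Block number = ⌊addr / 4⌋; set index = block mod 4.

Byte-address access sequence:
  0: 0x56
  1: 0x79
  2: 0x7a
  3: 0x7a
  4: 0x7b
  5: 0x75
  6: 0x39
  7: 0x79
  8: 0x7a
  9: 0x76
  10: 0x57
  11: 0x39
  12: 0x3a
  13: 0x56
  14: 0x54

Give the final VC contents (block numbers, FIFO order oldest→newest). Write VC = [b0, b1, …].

  [0] addr=0x56 blk=21 s=1: MISS | VC []
  [1] addr=0x79 blk=30 s=2: MISS | VC []
  [2] addr=0x7a blk=30 s=2: L1-HIT | VC []
  [3] addr=0x7a blk=30 s=2: L1-HIT | VC []
  [4] addr=0x7b blk=30 s=2: L1-HIT | VC []
  [5] addr=0x75 blk=29 s=1: MISS | VC [21]
  [6] addr=0x39 blk=14 s=2: MISS | VC [21, 30]
  [7] addr=0x79 blk=30 s=2: VC-HIT | VC [21, 14]
  [8] addr=0x7a blk=30 s=2: L1-HIT | VC [21, 14]
  [9] addr=0x76 blk=29 s=1: L1-HIT | VC [21, 14]
  [10] addr=0x57 blk=21 s=1: VC-HIT | VC [29, 14]
  [11] addr=0x39 blk=14 s=2: VC-HIT | VC [29, 30]
  [12] addr=0x3a blk=14 s=2: L1-HIT | VC [29, 30]
  [13] addr=0x56 blk=21 s=1: L1-HIT | VC [29, 30]
  [14] addr=0x54 blk=21 s=1: L1-HIT | VC [29, 30]

VC = [29, 30]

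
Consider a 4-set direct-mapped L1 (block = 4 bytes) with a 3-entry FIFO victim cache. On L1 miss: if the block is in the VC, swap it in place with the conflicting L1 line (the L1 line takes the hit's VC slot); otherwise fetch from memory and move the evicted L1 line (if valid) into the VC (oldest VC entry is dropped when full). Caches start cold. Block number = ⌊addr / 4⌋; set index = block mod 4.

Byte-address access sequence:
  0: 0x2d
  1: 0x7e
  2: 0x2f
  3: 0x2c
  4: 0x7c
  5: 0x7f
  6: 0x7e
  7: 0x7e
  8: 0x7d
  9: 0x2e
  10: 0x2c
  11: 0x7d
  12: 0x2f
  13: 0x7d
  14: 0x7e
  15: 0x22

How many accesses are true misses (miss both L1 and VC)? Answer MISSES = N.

MISSES = 3

#0 0x2d→b11/s3 MISS; vc=[]
#1 0x7e→b31/s3 MISS; vc=[11]
#2 0x2f→b11/s3 VC-HIT; vc=[31]
#3 0x2c→b11/s3 L1-HIT; vc=[31]
#4 0x7c→b31/s3 VC-HIT; vc=[11]
#5 0x7f→b31/s3 L1-HIT; vc=[11]
#6 0x7e→b31/s3 L1-HIT; vc=[11]
#7 0x7e→b31/s3 L1-HIT; vc=[11]
#8 0x7d→b31/s3 L1-HIT; vc=[11]
#9 0x2e→b11/s3 VC-HIT; vc=[31]
#10 0x2c→b11/s3 L1-HIT; vc=[31]
#11 0x7d→b31/s3 VC-HIT; vc=[11]
#12 0x2f→b11/s3 VC-HIT; vc=[31]
#13 0x7d→b31/s3 VC-HIT; vc=[11]
#14 0x7e→b31/s3 L1-HIT; vc=[11]
#15 0x22→b8/s0 MISS; vc=[11]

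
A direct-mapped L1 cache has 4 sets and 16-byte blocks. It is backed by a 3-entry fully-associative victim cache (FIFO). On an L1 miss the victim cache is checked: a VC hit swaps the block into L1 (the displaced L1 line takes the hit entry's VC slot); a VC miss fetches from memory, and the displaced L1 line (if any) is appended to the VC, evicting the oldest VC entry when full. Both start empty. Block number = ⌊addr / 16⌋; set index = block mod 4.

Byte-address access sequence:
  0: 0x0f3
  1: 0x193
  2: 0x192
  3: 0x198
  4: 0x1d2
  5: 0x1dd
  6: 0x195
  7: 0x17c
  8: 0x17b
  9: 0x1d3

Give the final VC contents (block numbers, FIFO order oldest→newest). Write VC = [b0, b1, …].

  [0] addr=0xf3 blk=15 s=3: MISS | VC []
  [1] addr=0x193 blk=25 s=1: MISS | VC []
  [2] addr=0x192 blk=25 s=1: L1-HIT | VC []
  [3] addr=0x198 blk=25 s=1: L1-HIT | VC []
  [4] addr=0x1d2 blk=29 s=1: MISS | VC [25]
  [5] addr=0x1dd blk=29 s=1: L1-HIT | VC [25]
  [6] addr=0x195 blk=25 s=1: VC-HIT | VC [29]
  [7] addr=0x17c blk=23 s=3: MISS | VC [29, 15]
  [8] addr=0x17b blk=23 s=3: L1-HIT | VC [29, 15]
  [9] addr=0x1d3 blk=29 s=1: VC-HIT | VC [25, 15]

VC = [25, 15]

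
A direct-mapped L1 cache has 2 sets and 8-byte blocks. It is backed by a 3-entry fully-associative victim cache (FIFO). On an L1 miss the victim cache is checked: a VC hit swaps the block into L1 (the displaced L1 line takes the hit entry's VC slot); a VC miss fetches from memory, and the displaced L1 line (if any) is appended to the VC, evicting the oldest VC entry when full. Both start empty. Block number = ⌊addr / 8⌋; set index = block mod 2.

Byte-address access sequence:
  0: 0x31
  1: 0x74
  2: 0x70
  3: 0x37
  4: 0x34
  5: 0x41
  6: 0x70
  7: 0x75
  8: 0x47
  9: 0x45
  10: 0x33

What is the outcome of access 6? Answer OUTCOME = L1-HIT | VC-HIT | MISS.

OUTCOME = VC-HIT

0: 0x31 (blk 6, set 0) → MISS  vc=[]
1: 0x74 (blk 14, set 0) → MISS  vc=[6]
2: 0x70 (blk 14, set 0) → L1-HIT  vc=[6]
3: 0x37 (blk 6, set 0) → VC-HIT  vc=[14]
4: 0x34 (blk 6, set 0) → L1-HIT  vc=[14]
5: 0x41 (blk 8, set 0) → MISS  vc=[14, 6]
6: 0x70 (blk 14, set 0) → VC-HIT  vc=[8, 6]
7: 0x75 (blk 14, set 0) → L1-HIT  vc=[8, 6]
8: 0x47 (blk 8, set 0) → VC-HIT  vc=[14, 6]
9: 0x45 (blk 8, set 0) → L1-HIT  vc=[14, 6]
10: 0x33 (blk 6, set 0) → VC-HIT  vc=[14, 8]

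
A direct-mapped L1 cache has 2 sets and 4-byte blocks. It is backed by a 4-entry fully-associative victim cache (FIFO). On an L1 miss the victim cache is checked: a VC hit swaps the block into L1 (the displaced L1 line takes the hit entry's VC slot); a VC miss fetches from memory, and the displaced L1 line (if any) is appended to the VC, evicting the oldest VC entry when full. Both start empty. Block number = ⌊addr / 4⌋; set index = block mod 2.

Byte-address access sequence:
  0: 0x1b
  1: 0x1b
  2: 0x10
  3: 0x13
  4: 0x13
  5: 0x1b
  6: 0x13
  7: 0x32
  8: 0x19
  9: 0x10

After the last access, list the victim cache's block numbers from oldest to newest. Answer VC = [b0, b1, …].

VC = [12, 6]

0: 0x1b (blk 6, set 0) → MISS  vc=[]
1: 0x1b (blk 6, set 0) → L1-HIT  vc=[]
2: 0x10 (blk 4, set 0) → MISS  vc=[6]
3: 0x13 (blk 4, set 0) → L1-HIT  vc=[6]
4: 0x13 (blk 4, set 0) → L1-HIT  vc=[6]
5: 0x1b (blk 6, set 0) → VC-HIT  vc=[4]
6: 0x13 (blk 4, set 0) → VC-HIT  vc=[6]
7: 0x32 (blk 12, set 0) → MISS  vc=[6, 4]
8: 0x19 (blk 6, set 0) → VC-HIT  vc=[12, 4]
9: 0x10 (blk 4, set 0) → VC-HIT  vc=[12, 6]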